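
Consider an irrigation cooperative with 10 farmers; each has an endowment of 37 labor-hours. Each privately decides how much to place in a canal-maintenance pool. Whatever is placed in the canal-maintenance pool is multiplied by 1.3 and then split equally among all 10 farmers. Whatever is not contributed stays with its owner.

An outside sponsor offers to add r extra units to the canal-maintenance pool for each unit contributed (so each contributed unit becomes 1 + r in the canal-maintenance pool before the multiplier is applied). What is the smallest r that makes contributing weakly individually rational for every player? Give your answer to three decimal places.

6.692

With matching at rate r, one contributed unit becomes (1 + r) in the canal-maintenance pool and returns 1.3 × (1 + r) / 10 to the contributor.
Setting this equal to 1: 1 + r = 10/1.3 = 7.6923.
So the minimum matching rate is r = 7.6923 − 1 = 6.692.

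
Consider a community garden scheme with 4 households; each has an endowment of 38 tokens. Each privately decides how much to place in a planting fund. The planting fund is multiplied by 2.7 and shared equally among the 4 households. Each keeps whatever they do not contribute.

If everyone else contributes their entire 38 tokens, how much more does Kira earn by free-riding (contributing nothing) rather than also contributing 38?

Switching from a contribution of 38 to 0 lets Kira keep an extra 38 tokens, but lowers the planting fund by 38, which costs Kira their own share of that drop: 2.7/4 × 38 = 25.65.
Net gain = 38 − 25.65 = 12.35. The private return per contributed unit (0.6750) is below 1, so free-riding is indeed the best response regardless of what the others do.

12.35 tokens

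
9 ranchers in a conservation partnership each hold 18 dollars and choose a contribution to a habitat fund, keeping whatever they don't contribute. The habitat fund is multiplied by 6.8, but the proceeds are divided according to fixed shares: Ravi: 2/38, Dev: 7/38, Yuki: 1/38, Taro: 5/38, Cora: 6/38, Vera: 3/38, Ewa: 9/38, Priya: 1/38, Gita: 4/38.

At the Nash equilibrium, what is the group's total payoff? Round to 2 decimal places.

Player j's private return per contributed unit is 6.8 × (j's share). Contributing is weakly dominant for j when that share is at least 1/6.8 = 0.1471, and contributing 0 is dominant otherwise.
Dev, Cora and Ewa are above the threshold, contributing 18 each; the remaining 6 contribute 0. Total contributed: 54.
The habitat fund pays out 6.8 × 54 = 367.20 in total (split across the unequal shares, but the aggregate is all that matters for the group sum).
The 6 free-riders keep 18 each, adding 108. Group total = 108 + 367.20 = 475.20.

475.20 dollars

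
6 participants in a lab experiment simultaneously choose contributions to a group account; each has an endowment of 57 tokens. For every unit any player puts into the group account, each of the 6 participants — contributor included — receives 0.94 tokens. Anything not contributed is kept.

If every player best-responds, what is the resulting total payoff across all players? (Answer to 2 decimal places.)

342.00 tokens

The private return per contributed unit is 0.94 < 1, so contributing 0 is dominant for every player. At the Nash equilibrium everyone keeps their 57, and the group total is 6 × 57 = 342.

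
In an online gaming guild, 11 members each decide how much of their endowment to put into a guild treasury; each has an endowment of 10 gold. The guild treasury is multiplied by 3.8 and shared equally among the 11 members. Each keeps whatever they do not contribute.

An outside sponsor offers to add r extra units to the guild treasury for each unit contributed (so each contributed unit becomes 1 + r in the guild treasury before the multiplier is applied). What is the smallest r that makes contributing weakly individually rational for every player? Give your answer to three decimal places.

1.895

With matching at rate r, one contributed unit becomes (1 + r) in the guild treasury and returns 3.8 × (1 + r) / 11 to the contributor.
Setting this equal to 1: 1 + r = 11/3.8 = 2.8947.
So the minimum matching rate is r = 2.8947 − 1 = 1.895.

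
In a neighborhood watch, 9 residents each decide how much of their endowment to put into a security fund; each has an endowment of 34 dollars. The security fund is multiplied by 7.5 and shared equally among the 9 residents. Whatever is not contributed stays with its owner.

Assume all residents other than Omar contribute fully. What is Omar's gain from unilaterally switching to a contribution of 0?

5.67 dollars

Switching from a contribution of 34 to 0 lets Omar keep an extra 34 dollars, but lowers the security fund by 34, which costs Omar their own share of that drop: 7.5/9 × 34 = 28.33.
Net gain = 34 − 28.33 = 5.67. The private return per contributed unit (0.8333) is below 1, so free-riding is indeed the best response regardless of what the others do.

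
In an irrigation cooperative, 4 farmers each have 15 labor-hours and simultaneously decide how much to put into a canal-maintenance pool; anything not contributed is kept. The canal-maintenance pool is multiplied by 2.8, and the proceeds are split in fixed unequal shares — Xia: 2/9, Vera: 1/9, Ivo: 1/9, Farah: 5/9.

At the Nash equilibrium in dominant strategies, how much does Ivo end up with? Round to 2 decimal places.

Player j's private return per contributed unit is 2.8 × (j's share). Contributing is weakly dominant for j when that share is at least 1/2.8 = 0.3571, and contributing 0 is dominant otherwise.
Farah alone (share 5/9) is above the threshold, contributing 15; the remaining 3 contribute 0. Total contributed: 15.
Ivo keeps 15 and receives 2.8 × 15 × 1/9 = 4.67 from the canal-maintenance pool, for a payoff of 19.67.

19.67 labor-hours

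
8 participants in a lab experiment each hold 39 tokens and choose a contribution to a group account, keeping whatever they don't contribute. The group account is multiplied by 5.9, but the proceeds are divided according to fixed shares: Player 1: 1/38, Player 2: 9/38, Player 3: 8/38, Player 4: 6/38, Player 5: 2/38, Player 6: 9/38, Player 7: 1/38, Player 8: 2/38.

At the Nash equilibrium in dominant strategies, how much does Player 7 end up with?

For player j, contributing a unit is worthwhile iff 5.9 × (j's share) ≥ 1, i.e. iff j's share is at least 0.1695.
The shares above 0.1695 belong to Player 2, Player 3 and Player 6, contributing 39 each; the remaining 5 contribute 0. Total contributed: 117.
Player 7 keeps 39 and receives 5.9 × 117 × 1/38 = 18.17 from the group account, for a payoff of 57.17.

57.17 tokens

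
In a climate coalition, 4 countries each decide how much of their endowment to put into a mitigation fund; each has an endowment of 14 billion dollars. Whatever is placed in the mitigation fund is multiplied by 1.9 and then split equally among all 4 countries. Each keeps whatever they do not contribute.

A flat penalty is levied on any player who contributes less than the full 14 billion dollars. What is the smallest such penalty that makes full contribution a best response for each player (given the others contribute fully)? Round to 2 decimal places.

7.35 billion dollars

Given the others contribute fully, the best deviation is to contribute 0 (any partial contribution still incurs the fine and gives up units whose private return 0.4750 is below 1).
Deviating from 14 to 0 saves 14 billion dollars but forfeits the deviator's share of the drop in the mitigation fund: 1.9/4 × 14 = 6.65.
So the deviation gain is 14 − 6.65 = 7.35, and the fine must be at least 7.35 billion dollars to wipe it out.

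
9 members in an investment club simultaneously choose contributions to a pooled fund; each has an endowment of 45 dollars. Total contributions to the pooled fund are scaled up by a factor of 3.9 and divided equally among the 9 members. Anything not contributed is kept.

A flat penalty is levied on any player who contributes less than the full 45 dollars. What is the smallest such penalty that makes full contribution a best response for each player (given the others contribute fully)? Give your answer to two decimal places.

25.50 dollars

Given the others contribute fully, the best deviation is to contribute 0 (any partial contribution still incurs the fine and gives up units whose private return 0.4333 is below 1).
Deviating from 45 to 0 saves 45 dollars but forfeits the deviator's share of the drop in the pooled fund: 3.9/9 × 45 = 19.50.
So the deviation gain is 45 − 19.50 = 25.50, and the fine must be at least 25.50 dollars to wipe it out.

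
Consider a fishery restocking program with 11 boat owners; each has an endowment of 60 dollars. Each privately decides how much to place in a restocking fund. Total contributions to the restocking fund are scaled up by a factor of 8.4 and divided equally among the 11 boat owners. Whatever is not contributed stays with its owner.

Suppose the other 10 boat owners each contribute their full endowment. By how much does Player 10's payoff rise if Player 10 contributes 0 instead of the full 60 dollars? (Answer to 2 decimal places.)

14.18 dollars

Switching from a contribution of 60 to 0 lets Player 10 keep an extra 60 dollars, but lowers the restocking fund by 60, which costs Player 10 their own share of that drop: 8.4/11 × 60 = 45.82.
Net gain = 60 − 45.82 = 14.18. The private return per contributed unit (0.7636) is below 1, so free-riding is indeed the best response regardless of what the others do.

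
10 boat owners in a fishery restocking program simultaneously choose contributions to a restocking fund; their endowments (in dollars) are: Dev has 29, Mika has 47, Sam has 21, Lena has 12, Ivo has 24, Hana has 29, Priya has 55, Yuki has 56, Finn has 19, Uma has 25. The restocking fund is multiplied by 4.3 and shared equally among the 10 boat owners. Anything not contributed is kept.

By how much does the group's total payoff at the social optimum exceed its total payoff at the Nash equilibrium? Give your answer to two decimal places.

1046.10 dollars

The private return per contributed unit is 4.3/10 = 0.4300 < 1 for every player regardless of endowment, so the Nash equilibrium is zero contribution and the group total is Σ E_j = 29 + 47 + 21 + 12 + 24 + 29 + 55 + 56 + 19 + 25 = 317.
Each contributed unit returns 4.300 to the group, so the social optimum is full contribution by everyone: group total = 4.300 × 317 = 1363.10.
Efficiency loss = (4.300 − 1) × 317 = 1046.10.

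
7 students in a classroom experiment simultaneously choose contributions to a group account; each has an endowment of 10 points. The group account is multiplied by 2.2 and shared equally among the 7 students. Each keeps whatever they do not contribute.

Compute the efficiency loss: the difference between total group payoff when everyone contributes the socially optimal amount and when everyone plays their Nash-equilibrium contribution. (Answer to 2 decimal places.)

84.00 points

Each contributed unit returns 2.2/7 = 0.3143 to its contributor — below 1 — so contributing 0 is dominant for every player. At the Nash equilibrium everyone keeps their 10, and the group total is 7 × 10 = 70.
Each contributed unit returns 2.200 to the group as a whole (0.3143 to each of 7 players), which exceeds 1, so the social optimum is full contribution: group total = 2.200 × 70 = 154.00.
Efficiency loss = 154.00 − 70 = 84.00.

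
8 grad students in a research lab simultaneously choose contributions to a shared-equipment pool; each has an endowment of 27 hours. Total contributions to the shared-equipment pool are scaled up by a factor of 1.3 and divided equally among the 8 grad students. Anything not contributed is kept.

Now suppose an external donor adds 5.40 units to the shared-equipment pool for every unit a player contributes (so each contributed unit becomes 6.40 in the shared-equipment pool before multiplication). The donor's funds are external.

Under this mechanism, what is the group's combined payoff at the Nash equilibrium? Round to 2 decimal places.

Under the mechanism each unit contributed yields 1.3 × 6.40 / 8 = 1.0400 back to its contributor per unit of net cost, which exceeds 1, making full contribution the dominant choice for everyone.
At the Nash equilibrium everyone contributes 27. Group total payoff = 1.3 × 6.40 × 216 = 1797.12.

1797.12 hours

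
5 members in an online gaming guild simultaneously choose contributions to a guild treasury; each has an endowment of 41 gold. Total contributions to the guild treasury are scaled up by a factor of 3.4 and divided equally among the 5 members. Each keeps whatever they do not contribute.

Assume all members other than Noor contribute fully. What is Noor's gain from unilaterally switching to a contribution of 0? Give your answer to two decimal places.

Switching from a contribution of 41 to 0 lets Noor keep an extra 41 gold, but lowers the guild treasury by 41, which costs Noor their own share of that drop: 3.4/5 × 41 = 27.88.
Net gain = 41 − 27.88 = 13.12. The private return per contributed unit (0.6800) is below 1, so free-riding is indeed the best response regardless of what the others do.

13.12 gold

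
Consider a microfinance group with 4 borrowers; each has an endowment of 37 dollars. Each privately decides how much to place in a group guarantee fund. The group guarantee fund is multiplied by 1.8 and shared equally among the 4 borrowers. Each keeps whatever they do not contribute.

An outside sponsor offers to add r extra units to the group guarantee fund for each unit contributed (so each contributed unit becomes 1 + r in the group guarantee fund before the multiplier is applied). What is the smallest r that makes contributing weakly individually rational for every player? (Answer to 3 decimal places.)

1.222

With matching at rate r, one contributed unit becomes (1 + r) in the group guarantee fund and returns 1.8 × (1 + r) / 4 to the contributor.
Setting this equal to 1: 1 + r = 4/1.8 = 2.2222.
So the minimum matching rate is r = 2.2222 − 1 = 1.222.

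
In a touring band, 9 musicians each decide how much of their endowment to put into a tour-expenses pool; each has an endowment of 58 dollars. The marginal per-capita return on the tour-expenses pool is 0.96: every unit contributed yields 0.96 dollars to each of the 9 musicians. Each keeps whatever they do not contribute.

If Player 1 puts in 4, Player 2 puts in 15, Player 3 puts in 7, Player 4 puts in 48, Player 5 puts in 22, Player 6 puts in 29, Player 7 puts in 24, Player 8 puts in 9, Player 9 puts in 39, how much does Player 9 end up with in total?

Total contributed: 4 + 15 + 7 + 48 + 22 + 29 + 24 + 9 + 39 = 197.
Each receives 0.96 × 197 = 189.12 from the tour-expenses pool.
Player 9 keeps 58 − 39 = 19, so Player 9's payoff is 19 + 189.12 = 208.12.

208.12 dollars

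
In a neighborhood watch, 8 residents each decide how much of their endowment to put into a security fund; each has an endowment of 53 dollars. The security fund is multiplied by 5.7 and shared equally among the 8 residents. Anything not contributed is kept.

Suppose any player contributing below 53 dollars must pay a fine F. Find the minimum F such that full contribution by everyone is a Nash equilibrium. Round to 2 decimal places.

Given the others contribute fully, the best deviation is to contribute 0 (any partial contribution still incurs the fine and gives up units whose private return 0.7125 is below 1).
Deviating from 53 to 0 saves 53 dollars but forfeits the deviator's share of the drop in the security fund: 5.7/8 × 53 = 37.76.
So the deviation gain is 53 − 37.76 = 15.24, and the fine must be at least 15.24 dollars to wipe it out.

15.24 dollars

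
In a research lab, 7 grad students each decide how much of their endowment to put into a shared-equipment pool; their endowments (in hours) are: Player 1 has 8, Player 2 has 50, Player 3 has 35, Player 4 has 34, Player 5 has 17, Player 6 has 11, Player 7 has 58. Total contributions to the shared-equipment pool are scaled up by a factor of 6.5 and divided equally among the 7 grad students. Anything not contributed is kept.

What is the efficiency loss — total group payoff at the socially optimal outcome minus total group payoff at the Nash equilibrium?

The private return per contributed unit is 6.5/7 = 0.9286 < 1 for every player regardless of endowment, so the Nash equilibrium is zero contribution and the group total is Σ E_j = 8 + 50 + 35 + 34 + 17 + 11 + 58 = 213.
Each contributed unit returns 6.500 to the group, so the social optimum is full contribution by everyone: group total = 6.500 × 213 = 1384.50.
Efficiency loss = (6.500 − 1) × 213 = 1171.50.

1171.50 hours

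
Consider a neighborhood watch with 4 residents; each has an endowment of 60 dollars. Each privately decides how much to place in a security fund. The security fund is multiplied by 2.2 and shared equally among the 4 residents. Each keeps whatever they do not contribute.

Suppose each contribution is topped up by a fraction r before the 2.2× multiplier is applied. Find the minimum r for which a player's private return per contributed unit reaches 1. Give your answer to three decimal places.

0.818

With matching at rate r, one contributed unit becomes (1 + r) in the security fund and returns 2.2 × (1 + r) / 4 to the contributor.
Setting this equal to 1: 1 + r = 4/2.2 = 1.8182.
So the minimum matching rate is r = 1.8182 − 1 = 0.818.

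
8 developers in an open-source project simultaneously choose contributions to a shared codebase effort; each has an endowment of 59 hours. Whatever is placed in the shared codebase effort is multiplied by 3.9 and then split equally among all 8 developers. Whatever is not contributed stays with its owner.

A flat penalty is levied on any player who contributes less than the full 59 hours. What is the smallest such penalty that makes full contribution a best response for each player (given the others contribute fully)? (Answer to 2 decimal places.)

30.24 hours

Given the others contribute fully, the best deviation is to contribute 0 (any partial contribution still incurs the fine and gives up units whose private return 0.4875 is below 1).
Deviating from 59 to 0 saves 59 hours but forfeits the deviator's share of the drop in the shared codebase effort: 3.9/8 × 59 = 28.76.
So the deviation gain is 59 − 28.76 = 30.24, and the fine must be at least 30.24 hours to wipe it out.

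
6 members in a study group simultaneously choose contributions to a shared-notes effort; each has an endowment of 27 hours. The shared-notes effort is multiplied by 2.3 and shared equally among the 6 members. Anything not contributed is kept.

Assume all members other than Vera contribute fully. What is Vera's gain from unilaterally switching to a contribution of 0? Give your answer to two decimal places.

Switching from a contribution of 27 to 0 lets Vera keep an extra 27 hours, but lowers the shared-notes effort by 27, which costs Vera their own share of that drop: 2.3/6 × 27 = 10.35.
Net gain = 27 − 10.35 = 16.65. The private return per contributed unit (0.3833) is below 1, so free-riding is indeed the best response regardless of what the others do.

16.65 hours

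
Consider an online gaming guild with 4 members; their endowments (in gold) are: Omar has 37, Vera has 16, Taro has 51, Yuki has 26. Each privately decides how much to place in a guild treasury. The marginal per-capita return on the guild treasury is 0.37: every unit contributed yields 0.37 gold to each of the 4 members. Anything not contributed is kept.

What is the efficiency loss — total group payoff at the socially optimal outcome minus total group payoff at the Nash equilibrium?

62.40 gold

The private return per contributed unit is 0.37 < 1 for everyone, so the Nash equilibrium is zero contribution and the group total is Σ E_j = 37 + 16 + 51 + 26 = 130.
Each contributed unit returns 1.480 to the group, so the social optimum is full contribution by everyone: group total = 1.480 × 130 = 192.40.
Efficiency loss = (1.480 − 1) × 130 = 62.40.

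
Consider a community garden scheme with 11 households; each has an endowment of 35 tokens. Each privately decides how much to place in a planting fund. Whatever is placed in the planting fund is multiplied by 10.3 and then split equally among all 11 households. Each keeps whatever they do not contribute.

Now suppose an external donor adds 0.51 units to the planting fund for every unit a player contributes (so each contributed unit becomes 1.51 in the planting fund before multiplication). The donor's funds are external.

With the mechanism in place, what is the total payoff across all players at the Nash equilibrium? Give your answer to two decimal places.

With the mechanism, a contributed unit returns 10.3 × 1.51 / 11 = 1.4139 per unit of net cost to the contributor — now above 1 — so contributing fully is weakly dominant for every player.
So the Nash equilibrium is full contribution by all 11; the group earns 10.3 × 1.51 × 385 = 5987.91.

5987.91 tokens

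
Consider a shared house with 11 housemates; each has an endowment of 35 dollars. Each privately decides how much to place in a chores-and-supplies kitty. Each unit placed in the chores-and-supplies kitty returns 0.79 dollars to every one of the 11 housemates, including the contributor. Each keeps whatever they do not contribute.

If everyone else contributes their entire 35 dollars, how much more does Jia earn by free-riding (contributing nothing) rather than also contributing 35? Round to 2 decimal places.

7.35 dollars

Switching from a contribution of 35 to 0 lets Jia keep an extra 35 dollars, but lowers the chores-and-supplies kitty by 35, which costs Jia their own share of that drop: 0.79 × 35 = 27.65.
Net gain = 35 − 27.65 = 7.35. The private return per contributed unit (0.79) is below 1, so free-riding is indeed the best response regardless of what the others do.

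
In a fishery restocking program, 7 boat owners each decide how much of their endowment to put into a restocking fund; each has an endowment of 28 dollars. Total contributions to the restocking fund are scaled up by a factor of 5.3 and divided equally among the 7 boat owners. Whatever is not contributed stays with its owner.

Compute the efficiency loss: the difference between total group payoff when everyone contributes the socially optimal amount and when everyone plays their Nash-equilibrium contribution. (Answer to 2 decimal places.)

Each contributed unit returns 5.3/7 = 0.7571 to its contributor — below 1 — so contributing 0 is dominant for every player. At the Nash equilibrium everyone keeps their 28, and the group total is 7 × 28 = 196.
Each contributed unit returns 5.300 to the group as a whole (0.7571 to each of 7 players), which exceeds 1, so the social optimum is full contribution: group total = 5.300 × 196 = 1038.80.
Efficiency loss = 1038.80 − 196 = 842.80.

842.80 dollars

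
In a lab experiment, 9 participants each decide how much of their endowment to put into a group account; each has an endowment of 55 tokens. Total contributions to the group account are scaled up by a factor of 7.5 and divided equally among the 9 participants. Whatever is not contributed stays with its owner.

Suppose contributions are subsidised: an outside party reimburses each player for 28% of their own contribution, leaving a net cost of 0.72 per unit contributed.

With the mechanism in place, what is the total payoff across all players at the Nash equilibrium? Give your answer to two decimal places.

Under the mechanism each unit contributed yields (7.5/9) / 0.72 = 1.1574 back to its contributor per unit of net cost, which exceeds 1, making full contribution the dominant choice for everyone.
At the Nash equilibrium everyone contributes 55. Group total payoff = 9 × (55 × 0.28 + 7.5 × 55) = 3851.10.

3851.10 tokens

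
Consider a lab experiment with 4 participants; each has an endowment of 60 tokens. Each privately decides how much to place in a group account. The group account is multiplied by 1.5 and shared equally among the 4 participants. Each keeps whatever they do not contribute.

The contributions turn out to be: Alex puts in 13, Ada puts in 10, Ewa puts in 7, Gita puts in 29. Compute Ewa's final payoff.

75.13 tokens

Total contributed: 13 + 10 + 7 + 29 = 59.
Each receives 1.5 × 59 / 4 = 22.13 from the group account.
Ewa keeps 60 − 7 = 53, so Ewa's payoff is 53 + 22.13 = 75.13.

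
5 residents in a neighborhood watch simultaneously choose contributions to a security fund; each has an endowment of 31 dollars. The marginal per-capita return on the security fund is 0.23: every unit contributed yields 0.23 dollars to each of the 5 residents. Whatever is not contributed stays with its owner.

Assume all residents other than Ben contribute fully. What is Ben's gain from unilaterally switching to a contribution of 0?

Switching from a contribution of 31 to 0 lets Ben keep an extra 31 dollars, but lowers the security fund by 31, which costs Ben their own share of that drop: 0.23 × 31 = 7.13.
Net gain = 31 − 7.13 = 23.87. The private return per contributed unit (0.23) is below 1, so free-riding is indeed the best response regardless of what the others do.

23.87 dollars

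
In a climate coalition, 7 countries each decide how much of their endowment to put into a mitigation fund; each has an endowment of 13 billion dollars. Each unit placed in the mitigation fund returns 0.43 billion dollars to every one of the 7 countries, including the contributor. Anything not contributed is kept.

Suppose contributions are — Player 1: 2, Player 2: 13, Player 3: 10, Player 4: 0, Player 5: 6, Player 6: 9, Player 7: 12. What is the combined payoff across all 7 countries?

195.52 billion dollars

Total contributed: 2 + 13 + 10 + 0 + 6 + 9 + 12 = 52; total kept: 7 × 13 − 52 = 39.
The mitigation fund pays out 0.43 × 7 × 52 = 156.52 in aggregate.
Group total = 39 + 156.52 = 195.52.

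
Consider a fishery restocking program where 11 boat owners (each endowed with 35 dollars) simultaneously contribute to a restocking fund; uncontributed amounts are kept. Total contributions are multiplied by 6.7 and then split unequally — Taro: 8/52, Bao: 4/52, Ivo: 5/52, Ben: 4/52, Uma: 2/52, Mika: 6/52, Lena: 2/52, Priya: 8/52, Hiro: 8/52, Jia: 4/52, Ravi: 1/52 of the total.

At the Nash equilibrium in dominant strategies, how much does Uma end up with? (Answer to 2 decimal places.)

A player with share s gets back 6.7·s per unit contributed, so full contribution is dominant for anyone with s > 1/6.7 = 0.1493 and zero contribution is dominant for anyone below.
The shares above 0.1493 belong to Taro, Priya and Hiro, contributing 35 each; the remaining 8 contribute 0. Total contributed: 105.
Uma keeps 35 and receives 6.7 × 105 × 2/52 = 27.06 from the restocking fund, for a payoff of 62.06.

62.06 dollars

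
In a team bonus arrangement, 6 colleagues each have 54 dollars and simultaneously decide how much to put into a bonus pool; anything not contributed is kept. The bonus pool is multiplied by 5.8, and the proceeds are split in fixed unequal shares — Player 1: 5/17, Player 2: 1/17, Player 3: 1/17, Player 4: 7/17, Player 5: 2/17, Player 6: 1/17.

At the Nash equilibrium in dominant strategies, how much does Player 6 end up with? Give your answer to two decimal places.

A player with share s gets back 5.8·s per unit contributed, so full contribution is dominant for anyone with s > 1/5.8 = 0.1724 and zero contribution is dominant for anyone below.
Player 1 and Player 4 are above the threshold, contributing 54 each; the remaining 4 contribute 0. Total contributed: 108.
Player 6 keeps 54 and receives 5.8 × 108 × 1/17 = 36.85 from the bonus pool, for a payoff of 90.85.

90.85 dollars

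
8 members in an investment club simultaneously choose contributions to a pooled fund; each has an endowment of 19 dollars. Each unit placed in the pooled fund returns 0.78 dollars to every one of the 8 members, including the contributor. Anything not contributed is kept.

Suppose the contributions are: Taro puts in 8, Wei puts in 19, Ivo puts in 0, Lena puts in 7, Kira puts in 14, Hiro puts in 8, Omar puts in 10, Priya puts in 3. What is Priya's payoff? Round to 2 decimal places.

Total contributed: 8 + 19 + 0 + 7 + 14 + 8 + 10 + 3 = 69.
Each receives 0.78 × 69 = 53.82 from the pooled fund.
Priya keeps 19 − 3 = 16, so Priya's payoff is 16 + 53.82 = 69.82.

69.82 dollars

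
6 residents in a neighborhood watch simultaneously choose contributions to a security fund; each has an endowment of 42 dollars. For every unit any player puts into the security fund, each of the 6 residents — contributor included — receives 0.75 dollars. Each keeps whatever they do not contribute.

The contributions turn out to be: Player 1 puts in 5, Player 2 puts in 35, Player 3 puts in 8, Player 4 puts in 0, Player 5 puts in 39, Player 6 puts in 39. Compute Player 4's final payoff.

136.50 dollars

Total contributed: 5 + 35 + 8 + 0 + 39 + 39 = 126.
Each receives 0.75 × 126 = 94.50 from the security fund.
Player 4 keeps 42 − 0 = 42, so Player 4's payoff is 42 + 94.50 = 136.50.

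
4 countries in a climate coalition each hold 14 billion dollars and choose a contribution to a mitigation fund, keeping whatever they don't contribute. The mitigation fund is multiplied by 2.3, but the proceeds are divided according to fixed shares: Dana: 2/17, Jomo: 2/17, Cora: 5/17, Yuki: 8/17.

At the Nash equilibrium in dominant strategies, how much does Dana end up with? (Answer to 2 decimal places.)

Each unit j contributes comes back to j as 2.3 × (j's share), so j prefers to contribute only if that share exceeds 1/2.3 = 0.4348; otherwise keeping the unit dominates.
The only share above 0.4348 is Yuki's 8/17, contributing 14; the remaining 3 contribute 0. Total contributed: 14.
Dana keeps 14 and receives 2.3 × 14 × 2/17 = 3.79 from the mitigation fund, for a payoff of 17.79.

17.79 billion dollars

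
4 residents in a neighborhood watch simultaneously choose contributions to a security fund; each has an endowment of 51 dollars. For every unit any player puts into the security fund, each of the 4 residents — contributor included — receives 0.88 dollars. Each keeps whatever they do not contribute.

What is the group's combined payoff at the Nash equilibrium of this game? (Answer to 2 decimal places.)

The private return per contributed unit is 0.88 < 1, so contributing 0 is dominant for every player. At the Nash equilibrium everyone keeps their 51, and the group total is 4 × 51 = 204.

204.00 dollars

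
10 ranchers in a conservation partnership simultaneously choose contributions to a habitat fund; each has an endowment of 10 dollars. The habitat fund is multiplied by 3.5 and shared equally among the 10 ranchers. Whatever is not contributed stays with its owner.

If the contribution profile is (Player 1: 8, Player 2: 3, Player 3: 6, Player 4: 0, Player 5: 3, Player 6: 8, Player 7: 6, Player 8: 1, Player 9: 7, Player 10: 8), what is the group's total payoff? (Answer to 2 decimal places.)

225.00 dollars

Total contributed: 8 + 3 + 6 + 0 + 3 + 8 + 6 + 1 + 7 + 8 = 50; total kept: 10 × 10 − 50 = 50.
The habitat fund pays out 3.5 × 50 = 175.00 in aggregate.
Group total = 50 + 175.00 = 225.00.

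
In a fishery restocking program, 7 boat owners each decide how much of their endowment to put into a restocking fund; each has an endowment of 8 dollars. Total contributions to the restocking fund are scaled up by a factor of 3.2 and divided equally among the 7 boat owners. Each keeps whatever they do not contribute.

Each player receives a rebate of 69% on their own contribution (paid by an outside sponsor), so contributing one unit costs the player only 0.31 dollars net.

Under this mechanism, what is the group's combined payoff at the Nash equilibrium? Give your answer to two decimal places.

With the mechanism, a contributed unit returns (3.2/7) / 0.31 = 1.4747 per unit of net cost to the contributor — now above 1 — so contributing fully is weakly dominant for every player.
At the Nash equilibrium everyone contributes 8. Group total payoff = 7 × (8 × 0.69 + 3.2 × 8) = 217.84.

217.84 dollars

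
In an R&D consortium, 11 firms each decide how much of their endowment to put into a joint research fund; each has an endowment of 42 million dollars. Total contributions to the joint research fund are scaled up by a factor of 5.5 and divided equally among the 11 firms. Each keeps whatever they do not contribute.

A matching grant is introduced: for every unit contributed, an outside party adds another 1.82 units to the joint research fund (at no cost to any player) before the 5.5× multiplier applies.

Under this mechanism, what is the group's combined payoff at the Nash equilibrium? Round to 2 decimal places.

With the mechanism, a contributed unit returns 5.5 × 2.82 / 11 = 1.4100 per unit of net cost to the contributor — now above 1 — so contributing fully is weakly dominant for every player.
So the Nash equilibrium is full contribution by all 11; the group earns 5.5 × 2.82 × 462 = 7165.62.

7165.62 million dollars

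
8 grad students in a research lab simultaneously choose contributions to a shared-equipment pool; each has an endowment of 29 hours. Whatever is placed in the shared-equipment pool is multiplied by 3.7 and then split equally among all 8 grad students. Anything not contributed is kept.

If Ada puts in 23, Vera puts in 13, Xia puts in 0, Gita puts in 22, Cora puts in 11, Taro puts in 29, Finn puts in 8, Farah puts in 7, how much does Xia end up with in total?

Total contributed: 23 + 13 + 0 + 22 + 11 + 29 + 8 + 7 = 113.
Each receives 3.7 × 113 / 8 = 52.26 from the shared-equipment pool.
Xia keeps 29 − 0 = 29, so Xia's payoff is 29 + 52.26 = 81.26.

81.26 hours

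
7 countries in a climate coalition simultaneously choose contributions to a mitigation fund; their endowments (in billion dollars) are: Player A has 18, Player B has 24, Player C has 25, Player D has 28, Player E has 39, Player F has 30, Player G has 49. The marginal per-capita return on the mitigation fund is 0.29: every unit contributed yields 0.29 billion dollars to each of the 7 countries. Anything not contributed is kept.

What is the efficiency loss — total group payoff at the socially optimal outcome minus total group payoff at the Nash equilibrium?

The private return per contributed unit is 0.29 < 1 for everyone, so the Nash equilibrium is zero contribution and the group total is Σ E_j = 18 + 24 + 25 + 28 + 39 + 30 + 49 = 213.
Each contributed unit returns 2.030 to the group, so the social optimum is full contribution by everyone: group total = 2.030 × 213 = 432.39.
Efficiency loss = (2.030 − 1) × 213 = 219.39.

219.39 billion dollars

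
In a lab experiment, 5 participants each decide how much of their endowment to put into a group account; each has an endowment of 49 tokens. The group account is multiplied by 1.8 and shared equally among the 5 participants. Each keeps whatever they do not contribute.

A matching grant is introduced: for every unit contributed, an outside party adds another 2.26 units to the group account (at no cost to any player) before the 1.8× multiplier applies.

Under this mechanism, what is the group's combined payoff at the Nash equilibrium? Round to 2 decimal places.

Under the mechanism each unit contributed yields 1.8 × 3.26 / 5 = 1.1736 back to its contributor per unit of net cost, which exceeds 1, making full contribution the dominant choice for everyone.
So the Nash equilibrium is full contribution by all 5; the group earns 1.8 × 3.26 × 245 = 1437.66.

1437.66 tokens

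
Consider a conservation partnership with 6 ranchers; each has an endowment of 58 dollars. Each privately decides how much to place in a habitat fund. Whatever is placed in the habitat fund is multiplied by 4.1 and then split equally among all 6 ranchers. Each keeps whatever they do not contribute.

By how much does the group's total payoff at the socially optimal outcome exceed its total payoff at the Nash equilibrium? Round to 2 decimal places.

1078.80 dollars

Each contributed unit returns 4.1/6 = 0.6833 to its contributor — below 1 — so contributing 0 is dominant for every player. At the Nash equilibrium everyone keeps their 58, and the group total is 6 × 58 = 348.
Each contributed unit returns 4.100 to the group as a whole (0.6833 to each of 6 players), which exceeds 1, so the social optimum is full contribution: group total = 4.100 × 348 = 1426.80.
Efficiency loss = 1426.80 − 348 = 1078.80.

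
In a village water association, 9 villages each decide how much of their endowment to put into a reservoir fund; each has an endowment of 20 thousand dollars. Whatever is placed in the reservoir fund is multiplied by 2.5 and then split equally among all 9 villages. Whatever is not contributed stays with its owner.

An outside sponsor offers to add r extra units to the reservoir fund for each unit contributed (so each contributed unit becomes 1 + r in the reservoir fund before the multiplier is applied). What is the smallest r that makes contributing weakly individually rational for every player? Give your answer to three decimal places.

2.600

With matching at rate r, one contributed unit becomes (1 + r) in the reservoir fund and returns 2.5 × (1 + r) / 9 to the contributor.
Setting this equal to 1: 1 + r = 9/2.5 = 3.6000.
So the minimum matching rate is r = 3.6000 − 1 = 2.600.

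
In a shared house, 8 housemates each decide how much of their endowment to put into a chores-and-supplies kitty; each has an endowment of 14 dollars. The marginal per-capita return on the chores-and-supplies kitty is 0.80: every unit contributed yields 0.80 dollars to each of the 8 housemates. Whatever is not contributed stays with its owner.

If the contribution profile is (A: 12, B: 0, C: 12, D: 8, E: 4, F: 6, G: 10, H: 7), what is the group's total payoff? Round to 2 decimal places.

Total contributed: 12 + 0 + 12 + 8 + 4 + 6 + 10 + 7 = 59; total kept: 8 × 14 − 59 = 53.
The chores-and-supplies kitty pays out 0.80 × 8 × 59 = 377.60 in aggregate.
Group total = 53 + 377.60 = 430.60.

430.60 dollars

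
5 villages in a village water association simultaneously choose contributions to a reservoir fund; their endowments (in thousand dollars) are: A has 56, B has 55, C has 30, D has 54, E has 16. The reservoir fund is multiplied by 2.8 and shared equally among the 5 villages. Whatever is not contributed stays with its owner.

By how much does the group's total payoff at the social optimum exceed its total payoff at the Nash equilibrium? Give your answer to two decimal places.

379.80 thousand dollars

The private return per contributed unit is 2.8/5 = 0.5600 < 1 for every player regardless of endowment, so the Nash equilibrium is zero contribution and the group total is Σ E_j = 56 + 55 + 30 + 54 + 16 = 211.
Each contributed unit returns 2.800 to the group, so the social optimum is full contribution by everyone: group total = 2.800 × 211 = 590.80.
Efficiency loss = (2.800 − 1) × 211 = 379.80.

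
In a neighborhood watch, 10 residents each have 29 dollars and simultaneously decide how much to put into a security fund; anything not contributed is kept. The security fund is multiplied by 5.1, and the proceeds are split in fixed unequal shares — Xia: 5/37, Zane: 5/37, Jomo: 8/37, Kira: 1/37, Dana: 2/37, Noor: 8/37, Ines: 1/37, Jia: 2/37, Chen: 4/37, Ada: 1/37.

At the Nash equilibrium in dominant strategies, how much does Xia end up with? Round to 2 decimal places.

Player j's private return per contributed unit is 5.1 × (j's share). Contributing is weakly dominant for j when that share is at least 1/5.1 = 0.1961, and contributing 0 is dominant otherwise.
Jomo and Noor are above the threshold, contributing 29 each; the remaining 8 contribute 0. Total contributed: 58.
Xia keeps 29 and receives 5.1 × 58 × 5/37 = 39.97 from the security fund, for a payoff of 68.97.

68.97 dollars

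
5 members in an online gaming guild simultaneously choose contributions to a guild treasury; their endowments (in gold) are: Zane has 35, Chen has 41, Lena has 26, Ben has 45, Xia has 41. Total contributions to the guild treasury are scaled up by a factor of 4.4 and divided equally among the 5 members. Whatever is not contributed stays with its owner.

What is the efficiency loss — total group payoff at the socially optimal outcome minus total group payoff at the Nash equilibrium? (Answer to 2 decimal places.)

639.20 gold

The private return per contributed unit is 4.4/5 = 0.8800 < 1 for every player regardless of endowment, so the Nash equilibrium is zero contribution and the group total is Σ E_j = 35 + 41 + 26 + 45 + 41 = 188.
Each contributed unit returns 4.400 to the group, so the social optimum is full contribution by everyone: group total = 4.400 × 188 = 827.20.
Efficiency loss = (4.400 − 1) × 188 = 639.20.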